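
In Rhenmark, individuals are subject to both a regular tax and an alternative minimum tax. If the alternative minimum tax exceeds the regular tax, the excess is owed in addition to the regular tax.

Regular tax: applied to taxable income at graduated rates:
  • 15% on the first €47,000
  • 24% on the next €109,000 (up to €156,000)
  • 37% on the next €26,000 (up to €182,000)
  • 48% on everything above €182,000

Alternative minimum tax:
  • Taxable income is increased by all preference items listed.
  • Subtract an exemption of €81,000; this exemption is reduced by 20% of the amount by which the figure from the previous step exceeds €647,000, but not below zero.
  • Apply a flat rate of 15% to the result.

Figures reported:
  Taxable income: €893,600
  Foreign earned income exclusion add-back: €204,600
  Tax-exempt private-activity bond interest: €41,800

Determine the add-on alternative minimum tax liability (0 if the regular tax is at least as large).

€0

Regular tax:
  €47,000 × 15% = €7,050
  €109,000 × 24% = €26,160
  €26,000 × 37% = €9,620
  €711,600 × 48% = €341,568
  → €384,398

Alternative minimum tax:
  Adjusted income: €893,600 + €204,600 + €41,800 = €1,140,000
  Exemption: 20% × (€1,140,000 − €647,000) = €98,600 ≥ €81,000, so the exemption is fully phased out
  Base: €1,140,000 − €0 = €1,140,000
  €1,140,000 × 15% = €171,000

€171,000 ≤ €384,398, so no add-on is due.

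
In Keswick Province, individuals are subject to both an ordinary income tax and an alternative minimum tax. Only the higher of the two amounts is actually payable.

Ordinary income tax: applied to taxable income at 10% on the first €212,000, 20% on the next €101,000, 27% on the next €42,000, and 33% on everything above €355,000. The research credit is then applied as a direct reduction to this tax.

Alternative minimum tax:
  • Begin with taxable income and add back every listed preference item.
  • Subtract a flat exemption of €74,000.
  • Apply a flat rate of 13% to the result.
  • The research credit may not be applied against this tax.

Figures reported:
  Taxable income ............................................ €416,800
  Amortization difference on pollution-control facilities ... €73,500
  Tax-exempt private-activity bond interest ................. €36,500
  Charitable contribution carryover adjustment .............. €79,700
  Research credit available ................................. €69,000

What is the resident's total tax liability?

€69,225

Ordinary income tax:
  €212,000 × 10% = €21,200
  €101,000 × 20% = €20,200
  €42,000 × 27% = €11,340
  €61,800 × 33% = €20,394
  → €73,134
  Less research credit €69,000 → €4,134

Alternative minimum tax:
  Adjusted income: €416,800 + €73,500 + €36,500 + €79,700 = €606,500
  Less exemption €74,000 → base €532,500
  €532,500 × 13% = €69,225

€69,225 > €4,134, so the alternative minimum tax is the binding amount.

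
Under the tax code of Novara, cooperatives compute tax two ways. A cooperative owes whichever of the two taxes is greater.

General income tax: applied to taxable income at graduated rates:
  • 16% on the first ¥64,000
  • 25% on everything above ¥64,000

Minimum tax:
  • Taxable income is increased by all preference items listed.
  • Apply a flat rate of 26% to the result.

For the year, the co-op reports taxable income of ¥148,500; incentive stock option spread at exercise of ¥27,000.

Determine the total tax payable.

Minimum tax:
  Adjusted income: ¥148,500 + ¥27,000 = ¥175,500
  ¥175,500 × 26% = ¥45,630

General income tax:
  ¥64,000 × 16% = ¥10,240
  ¥84,500 × 25% = ¥21,125
  → ¥31,365

¥45,630 > ¥31,365, so the minimum tax is the binding amount.

¥45,630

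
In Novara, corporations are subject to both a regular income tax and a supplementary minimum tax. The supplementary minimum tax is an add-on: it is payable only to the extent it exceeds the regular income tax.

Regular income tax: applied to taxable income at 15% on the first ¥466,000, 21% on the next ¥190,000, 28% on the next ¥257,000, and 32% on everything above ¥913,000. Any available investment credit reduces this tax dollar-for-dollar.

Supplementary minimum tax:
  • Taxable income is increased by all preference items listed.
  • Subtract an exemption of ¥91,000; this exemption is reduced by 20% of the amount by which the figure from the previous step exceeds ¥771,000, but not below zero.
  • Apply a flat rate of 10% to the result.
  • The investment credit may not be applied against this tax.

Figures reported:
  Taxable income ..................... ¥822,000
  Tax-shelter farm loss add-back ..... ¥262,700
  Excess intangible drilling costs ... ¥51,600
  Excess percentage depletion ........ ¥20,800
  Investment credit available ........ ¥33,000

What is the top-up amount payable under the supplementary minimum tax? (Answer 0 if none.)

Regular income tax:
  ¥466,000 × 15% = ¥69,900
  ¥190,000 × 21% = ¥39,900
  ¥166,000 × 28% = ¥46,480
  → ¥156,280
  Less investment credit ¥33,000 → ¥123,280

Supplementary minimum tax:
  Adjusted income: ¥822,000 + ¥262,700 + ¥51,600 + ¥20,800 = ¥1,157,100
  Exemption: ¥91,000 − 20% × (¥1,157,100 − ¥771,000) = ¥91,000 − ¥77,220 = ¥13,780
  Base: ¥1,157,100 − ¥13,780 = ¥1,143,320
  ¥1,143,320 × 10% = ¥114,332

¥114,332 ≤ ¥123,280, so no add-on is due.

¥0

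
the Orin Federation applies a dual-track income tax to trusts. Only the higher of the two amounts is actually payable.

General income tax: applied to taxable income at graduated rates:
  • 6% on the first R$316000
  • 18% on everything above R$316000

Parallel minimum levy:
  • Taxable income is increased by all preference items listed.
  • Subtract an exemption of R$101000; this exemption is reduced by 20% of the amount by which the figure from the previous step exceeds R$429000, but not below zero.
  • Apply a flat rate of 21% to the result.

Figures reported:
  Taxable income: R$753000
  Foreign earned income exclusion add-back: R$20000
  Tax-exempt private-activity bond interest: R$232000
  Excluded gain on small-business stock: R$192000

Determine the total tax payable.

R$251370

Parallel minimum levy:
  Adjusted income: R$753000 + R$20000 + R$232000 + R$192000 = R$1197000
  Exemption: 20% × (R$1197000 − R$429000) = R$153600 ≥ R$101000, so the exemption is fully phased out
  Base: R$1197000 − R$0 = R$1197000
  R$1197000 × 21% = R$251370

General income tax:
  R$316000 × 6% = R$18960
  R$437000 × 18% = R$78660
  → R$97620

R$251370 > R$97620, so the parallel minimum levy is the binding amount.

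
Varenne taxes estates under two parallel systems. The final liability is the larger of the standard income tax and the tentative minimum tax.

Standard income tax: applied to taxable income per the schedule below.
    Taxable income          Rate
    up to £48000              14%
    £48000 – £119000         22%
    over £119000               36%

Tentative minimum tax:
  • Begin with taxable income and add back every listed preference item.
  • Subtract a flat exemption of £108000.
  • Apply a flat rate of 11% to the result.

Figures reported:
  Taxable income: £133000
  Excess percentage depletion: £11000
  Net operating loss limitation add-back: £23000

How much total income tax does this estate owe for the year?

£27380

Standard income tax:
  £48000 × 14% = £6720
  £71000 × 22% = £15620
  £14000 × 36% = £5040
  → £27380

Tentative minimum tax:
  Adjusted income: £133000 + £11000 + £23000 = £167000
  Less exemption £108000 → base £59000
  £59000 × 11% = £6490

£27380 > £6490, so the standard income tax governs.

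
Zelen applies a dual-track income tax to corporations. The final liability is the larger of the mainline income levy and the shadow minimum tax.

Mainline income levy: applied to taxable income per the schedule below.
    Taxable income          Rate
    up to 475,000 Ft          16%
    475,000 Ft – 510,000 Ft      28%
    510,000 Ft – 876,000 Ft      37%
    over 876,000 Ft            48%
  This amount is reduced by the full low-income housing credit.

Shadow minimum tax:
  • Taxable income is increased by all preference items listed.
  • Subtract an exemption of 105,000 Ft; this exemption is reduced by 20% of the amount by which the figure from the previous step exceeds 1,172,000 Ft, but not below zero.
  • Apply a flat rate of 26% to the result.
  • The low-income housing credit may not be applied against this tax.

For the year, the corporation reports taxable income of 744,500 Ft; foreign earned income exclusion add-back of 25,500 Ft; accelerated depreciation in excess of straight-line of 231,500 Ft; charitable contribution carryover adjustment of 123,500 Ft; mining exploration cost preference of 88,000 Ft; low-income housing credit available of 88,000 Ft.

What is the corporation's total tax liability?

Mainline income levy:
  475,000 Ft × 16% = 76,000 Ft
  35,000 Ft × 28% = 9,800 Ft
  234,500 Ft × 37% = 86,765 Ft
  → 172,565 Ft
  Less low-income housing credit 88,000 Ft → 84,565 Ft

Shadow minimum tax:
  Adjusted income: 744,500 Ft + 25,500 Ft + 231,500 Ft + 123,500 Ft + 88,000 Ft = 1,213,000 Ft
  Exemption: 105,000 Ft − 20% × (1,213,000 Ft − 1,172,000 Ft) = 105,000 Ft − 8,200 Ft = 96,800 Ft
  Base: 1,213,000 Ft − 96,800 Ft = 1,116,200 Ft
  1,116,200 Ft × 26% = 290,212 Ft

290,212 Ft > 84,565 Ft, so the shadow minimum tax is the binding amount.

290,212 Ft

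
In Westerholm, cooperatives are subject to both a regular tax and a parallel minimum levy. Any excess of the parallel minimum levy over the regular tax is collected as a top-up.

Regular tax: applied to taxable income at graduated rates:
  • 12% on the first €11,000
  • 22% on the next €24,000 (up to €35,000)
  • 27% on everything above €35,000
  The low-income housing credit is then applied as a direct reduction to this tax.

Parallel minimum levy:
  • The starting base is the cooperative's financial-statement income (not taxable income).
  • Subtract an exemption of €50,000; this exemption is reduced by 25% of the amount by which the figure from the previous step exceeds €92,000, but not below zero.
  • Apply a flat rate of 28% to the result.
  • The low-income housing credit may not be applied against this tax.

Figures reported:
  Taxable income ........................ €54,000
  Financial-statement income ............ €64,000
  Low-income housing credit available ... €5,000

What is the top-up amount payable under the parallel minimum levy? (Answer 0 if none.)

Parallel minimum levy:
  Base (financial-statement income): €64,000
  Exemption: €64,000 ≤ €92,000, so full €50,000 applies
  Base: €64,000 − €50,000 = €14,000
  €14,000 × 28% = €3,920

Regular tax:
  €11,000 × 12% = €1,320
  €24,000 × 22% = €5,280
  €19,000 × 27% = €5,130
  → €11,730
  Less low-income housing credit €5,000 → €6,730

€3,920 ≤ €6,730, so no add-on is due.

€0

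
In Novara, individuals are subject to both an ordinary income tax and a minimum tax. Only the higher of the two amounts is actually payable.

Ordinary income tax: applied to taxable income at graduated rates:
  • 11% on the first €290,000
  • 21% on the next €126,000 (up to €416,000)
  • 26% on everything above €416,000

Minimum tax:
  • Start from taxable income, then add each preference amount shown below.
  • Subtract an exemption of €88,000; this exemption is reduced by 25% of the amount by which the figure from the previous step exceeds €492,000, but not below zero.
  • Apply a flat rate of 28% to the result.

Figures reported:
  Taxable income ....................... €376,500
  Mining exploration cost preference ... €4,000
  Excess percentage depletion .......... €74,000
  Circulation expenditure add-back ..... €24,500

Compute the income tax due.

€109,480

Minimum tax:
  Adjusted income: €376,500 + €4,000 + €74,000 + €24,500 = €479,000
  Exemption: €479,000 ≤ €492,000, so full €88,000 applies
  Base: €479,000 − €88,000 = €391,000
  €391,000 × 28% = €109,480

Ordinary income tax:
  €290,000 × 11% = €31,900
  €86,500 × 21% = €18,165
  → €50,065

€109,480 > €50,065, so the minimum tax is the binding amount.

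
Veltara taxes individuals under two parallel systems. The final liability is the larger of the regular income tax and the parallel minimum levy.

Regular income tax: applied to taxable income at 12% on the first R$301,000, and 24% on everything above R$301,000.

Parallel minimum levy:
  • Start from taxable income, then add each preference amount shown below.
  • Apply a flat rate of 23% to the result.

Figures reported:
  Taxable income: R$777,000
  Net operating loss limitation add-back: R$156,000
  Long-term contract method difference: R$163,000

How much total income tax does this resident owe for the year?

R$252,080

Parallel minimum levy:
  Adjusted income: R$777,000 + R$156,000 + R$163,000 = R$1,096,000
  R$1,096,000 × 23% = R$252,080

Regular income tax:
  R$301,000 × 12% = R$36,120
  R$476,000 × 24% = R$114,240
  → R$150,360

R$252,080 > R$150,360, so the parallel minimum levy is the binding amount.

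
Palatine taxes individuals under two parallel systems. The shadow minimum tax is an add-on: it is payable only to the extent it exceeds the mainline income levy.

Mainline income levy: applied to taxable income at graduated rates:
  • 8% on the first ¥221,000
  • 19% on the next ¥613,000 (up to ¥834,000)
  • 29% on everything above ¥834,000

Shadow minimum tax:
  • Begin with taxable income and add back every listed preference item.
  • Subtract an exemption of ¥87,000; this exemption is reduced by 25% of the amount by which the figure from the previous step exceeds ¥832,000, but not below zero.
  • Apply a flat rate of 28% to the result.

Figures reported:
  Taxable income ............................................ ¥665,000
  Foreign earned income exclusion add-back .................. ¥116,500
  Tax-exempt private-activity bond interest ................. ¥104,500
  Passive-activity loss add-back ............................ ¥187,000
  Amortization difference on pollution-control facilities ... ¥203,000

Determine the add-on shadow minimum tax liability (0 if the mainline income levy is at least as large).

Mainline income levy:
  ¥221,000 × 8% = ¥17,680
  ¥444,000 × 19% = ¥84,360
  → ¥102,040

Shadow minimum tax:
  Adjusted income: ¥665,000 + ¥116,500 + ¥104,500 + ¥187,000 + ¥203,000 = ¥1,276,000
  Exemption: 25% × (¥1,276,000 − ¥832,000) = ¥111,000 ≥ ¥87,000, so the exemption is fully phased out
  Base: ¥1,276,000 − ¥0 = ¥1,276,000
  ¥1,276,000 × 28% = ¥357,280

Excess of shadow minimum tax over mainline income levy: ¥357,280 − ¥102,040 = ¥255,240.

¥255,240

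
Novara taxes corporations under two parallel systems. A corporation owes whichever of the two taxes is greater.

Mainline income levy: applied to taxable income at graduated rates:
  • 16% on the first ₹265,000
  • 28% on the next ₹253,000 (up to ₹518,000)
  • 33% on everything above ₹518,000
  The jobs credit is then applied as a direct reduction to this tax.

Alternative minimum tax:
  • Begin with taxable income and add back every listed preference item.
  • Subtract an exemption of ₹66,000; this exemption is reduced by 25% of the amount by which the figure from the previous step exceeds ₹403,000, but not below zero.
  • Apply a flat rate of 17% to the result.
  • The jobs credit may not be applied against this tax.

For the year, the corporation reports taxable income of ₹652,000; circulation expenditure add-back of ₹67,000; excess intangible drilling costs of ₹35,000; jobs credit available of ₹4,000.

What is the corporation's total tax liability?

₹153,460

Mainline income levy:
  ₹265,000 × 16% = ₹42,400
  ₹253,000 × 28% = ₹70,840
  ₹134,000 × 33% = ₹44,220
  → ₹157,460
  Less jobs credit ₹4,000 → ₹153,460

Alternative minimum tax:
  Adjusted income: ₹652,000 + ₹67,000 + ₹35,000 = ₹754,000
  Exemption: 25% × (₹754,000 − ₹403,000) = ₹87,750 ≥ ₹66,000, so the exemption is fully phased out
  Base: ₹754,000 − ₹0 = ₹754,000
  ₹754,000 × 17% = ₹128,180

₹153,460 > ₹128,180, so the mainline income levy governs.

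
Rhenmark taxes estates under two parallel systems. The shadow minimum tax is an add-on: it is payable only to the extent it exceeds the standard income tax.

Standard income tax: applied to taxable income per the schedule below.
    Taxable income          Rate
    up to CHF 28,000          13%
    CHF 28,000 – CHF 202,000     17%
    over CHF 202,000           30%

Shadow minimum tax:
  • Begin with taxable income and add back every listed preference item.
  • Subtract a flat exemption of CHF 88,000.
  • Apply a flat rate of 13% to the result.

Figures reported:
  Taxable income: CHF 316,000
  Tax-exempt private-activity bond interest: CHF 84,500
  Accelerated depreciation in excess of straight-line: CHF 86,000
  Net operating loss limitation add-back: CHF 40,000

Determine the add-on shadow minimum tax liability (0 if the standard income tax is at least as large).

Standard income tax:
  CHF 28,000 × 13% = CHF 3,640
  CHF 174,000 × 17% = CHF 29,580
  CHF 114,000 × 30% = CHF 34,200
  → CHF 67,420

Shadow minimum tax:
  Adjusted income: CHF 316,000 + CHF 84,500 + CHF 86,000 + CHF 40,000 = CHF 526,500
  Less exemption CHF 88,000 → base CHF 438,500
  CHF 438,500 × 13% = CHF 57,005

CHF 57,005 ≤ CHF 67,420, so no add-on is due.

CHF 0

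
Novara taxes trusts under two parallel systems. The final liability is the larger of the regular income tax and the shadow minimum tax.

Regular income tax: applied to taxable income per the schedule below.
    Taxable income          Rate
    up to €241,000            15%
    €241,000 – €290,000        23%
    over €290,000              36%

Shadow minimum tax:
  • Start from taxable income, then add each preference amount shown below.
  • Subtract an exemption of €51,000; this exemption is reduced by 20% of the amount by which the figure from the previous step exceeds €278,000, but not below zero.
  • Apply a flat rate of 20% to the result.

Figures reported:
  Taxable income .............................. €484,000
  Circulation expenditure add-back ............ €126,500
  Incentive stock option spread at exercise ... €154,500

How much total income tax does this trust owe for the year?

€153,000

Shadow minimum tax:
  Adjusted income: €484,000 + €126,500 + €154,500 = €765,000
  Exemption: 20% × (€765,000 − €278,000) = €97,400 ≥ €51,000, so the exemption is fully phased out
  Base: €765,000 − €0 = €765,000
  €765,000 × 20% = €153,000

Regular income tax:
  €241,000 × 15% = €36,150
  €49,000 × 23% = €11,270
  €194,000 × 36% = €69,840
  → €117,260

€153,000 > €117,260, so the shadow minimum tax is the binding amount.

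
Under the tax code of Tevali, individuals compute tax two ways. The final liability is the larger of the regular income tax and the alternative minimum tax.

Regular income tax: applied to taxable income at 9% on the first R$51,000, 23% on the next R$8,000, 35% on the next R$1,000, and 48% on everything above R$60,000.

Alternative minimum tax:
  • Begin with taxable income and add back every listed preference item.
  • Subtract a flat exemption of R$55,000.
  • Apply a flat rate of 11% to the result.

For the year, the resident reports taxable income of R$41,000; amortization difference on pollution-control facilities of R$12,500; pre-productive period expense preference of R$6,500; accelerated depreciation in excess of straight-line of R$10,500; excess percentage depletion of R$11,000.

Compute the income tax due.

R$3,690

Alternative minimum tax:
  Adjusted income: R$41,000 + R$12,500 + R$6,500 + R$10,500 + R$11,000 = R$81,500
  Less exemption R$55,000 → base R$26,500
  R$26,500 × 11% = R$2,915

Regular income tax:
  R$41,000 × 9% = R$3,690

R$3,690 > R$2,915, so the regular income tax governs.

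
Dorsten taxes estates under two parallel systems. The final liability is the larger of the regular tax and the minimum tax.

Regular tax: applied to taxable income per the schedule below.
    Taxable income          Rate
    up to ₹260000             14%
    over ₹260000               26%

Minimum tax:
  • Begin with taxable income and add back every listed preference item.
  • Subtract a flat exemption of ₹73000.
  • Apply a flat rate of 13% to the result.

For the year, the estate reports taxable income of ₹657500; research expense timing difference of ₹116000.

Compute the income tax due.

₹139750

Regular tax:
  ₹260000 × 14% = ₹36400
  ₹397500 × 26% = ₹103350
  → ₹139750

Minimum tax:
  Adjusted income: ₹657500 + ₹116000 = ₹773500
  Less exemption ₹73000 → base ₹700500
  ₹700500 × 13% = ₹91065

₹139750 > ₹91065, so the regular tax governs.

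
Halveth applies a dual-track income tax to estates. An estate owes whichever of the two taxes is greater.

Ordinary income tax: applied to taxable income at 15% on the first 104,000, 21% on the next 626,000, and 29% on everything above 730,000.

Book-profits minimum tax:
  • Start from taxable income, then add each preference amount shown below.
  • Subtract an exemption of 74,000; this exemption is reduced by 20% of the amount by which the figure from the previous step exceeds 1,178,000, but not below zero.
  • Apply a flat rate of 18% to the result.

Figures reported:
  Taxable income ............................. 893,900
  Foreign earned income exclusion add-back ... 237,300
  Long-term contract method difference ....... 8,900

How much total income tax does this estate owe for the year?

194,591

Ordinary income tax:
  104,000 × 15% = 15,600
  626,000 × 21% = 131,460
  163,900 × 29% = 47,531
  → 194,591

Book-profits minimum tax:
  Adjusted income: 893,900 + 237,300 + 8,900 = 1,140,100
  Exemption: 1,140,100 ≤ 1,178,000, so full 74,000 applies
  Base: 1,140,100 − 74,000 = 1,066,100
  1,066,100 × 18% = 191,898

194,591 > 191,898, so the ordinary income tax governs.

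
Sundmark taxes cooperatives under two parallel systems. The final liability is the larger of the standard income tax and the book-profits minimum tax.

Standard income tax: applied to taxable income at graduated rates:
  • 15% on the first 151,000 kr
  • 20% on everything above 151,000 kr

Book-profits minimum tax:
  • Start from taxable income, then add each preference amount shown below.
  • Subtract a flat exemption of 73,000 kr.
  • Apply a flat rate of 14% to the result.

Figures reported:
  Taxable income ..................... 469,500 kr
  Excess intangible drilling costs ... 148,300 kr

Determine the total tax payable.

Book-profits minimum tax:
  Adjusted income: 469,500 kr + 148,300 kr = 617,800 kr
  Less exemption 73,000 kr → base 544,800 kr
  544,800 kr × 14% = 76,272 kr

Standard income tax:
  151,000 kr × 15% = 22,650 kr
  318,500 kr × 20% = 63,700 kr
  → 86,350 kr

86,350 kr > 76,272 kr, so the standard income tax governs.

86,350 kr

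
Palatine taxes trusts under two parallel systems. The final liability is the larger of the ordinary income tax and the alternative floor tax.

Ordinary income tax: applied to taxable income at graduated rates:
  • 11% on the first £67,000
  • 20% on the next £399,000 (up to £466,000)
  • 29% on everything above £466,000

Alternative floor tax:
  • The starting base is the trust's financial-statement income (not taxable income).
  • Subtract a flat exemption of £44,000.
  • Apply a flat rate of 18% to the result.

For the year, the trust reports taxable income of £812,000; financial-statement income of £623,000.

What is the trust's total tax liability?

Alternative floor tax:
  Base (financial-statement income): £623,000
  Less exemption £44,000 → base £579,000
  £579,000 × 18% = £104,220

Ordinary income tax:
  £67,000 × 11% = £7,370
  £399,000 × 20% = £79,800
  £346,000 × 29% = £100,340
  → £187,510

£187,510 > £104,220, so the ordinary income tax governs.

£187,510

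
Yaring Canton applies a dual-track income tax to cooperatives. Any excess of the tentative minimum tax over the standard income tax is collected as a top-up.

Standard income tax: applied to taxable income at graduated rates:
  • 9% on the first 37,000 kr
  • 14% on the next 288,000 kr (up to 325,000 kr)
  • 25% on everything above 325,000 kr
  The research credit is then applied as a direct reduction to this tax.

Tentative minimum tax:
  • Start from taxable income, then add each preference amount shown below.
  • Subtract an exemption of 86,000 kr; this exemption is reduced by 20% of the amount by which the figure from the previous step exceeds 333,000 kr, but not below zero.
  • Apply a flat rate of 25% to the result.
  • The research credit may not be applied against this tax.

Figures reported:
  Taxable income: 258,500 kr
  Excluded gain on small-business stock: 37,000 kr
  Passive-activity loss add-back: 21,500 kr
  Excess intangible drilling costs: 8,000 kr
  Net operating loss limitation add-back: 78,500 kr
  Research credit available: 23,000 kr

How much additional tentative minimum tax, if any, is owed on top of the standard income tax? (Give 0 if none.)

71,560 kr

Tentative minimum tax:
  Adjusted income: 258,500 kr + 37,000 kr + 21,500 kr + 8,000 kr + 78,500 kr = 403,500 kr
  Exemption: 86,000 kr − 20% × (403,500 kr − 333,000 kr) = 86,000 kr − 14,100 kr = 71,900 kr
  Base: 403,500 kr − 71,900 kr = 331,600 kr
  331,600 kr × 25% = 82,900 kr

Standard income tax:
  37,000 kr × 9% = 3,330 kr
  221,500 kr × 14% = 31,010 kr
  → 34,340 kr
  Less research credit 23,000 kr → 11,340 kr

Excess of tentative minimum tax over standard income tax: 82,900 kr − 11,340 kr = 71,560 kr.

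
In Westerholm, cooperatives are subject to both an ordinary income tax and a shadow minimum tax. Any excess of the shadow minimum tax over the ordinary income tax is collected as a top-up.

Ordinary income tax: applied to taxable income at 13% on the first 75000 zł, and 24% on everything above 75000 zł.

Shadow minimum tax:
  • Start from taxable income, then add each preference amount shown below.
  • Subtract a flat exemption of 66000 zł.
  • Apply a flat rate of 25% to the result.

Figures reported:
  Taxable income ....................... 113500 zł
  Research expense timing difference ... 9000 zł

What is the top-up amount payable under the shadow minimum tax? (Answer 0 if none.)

Shadow minimum tax:
  Adjusted income: 113500 zł + 9000 zł = 122500 zł
  Less exemption 66000 zł → base 56500 zł
  56500 zł × 25% = 14125 zł

Ordinary income tax:
  75000 zł × 13% = 9750 zł
  38500 zł × 24% = 9240 zł
  → 18990 zł

14125 zł ≤ 18990 zł, so no add-on is due.

0 zł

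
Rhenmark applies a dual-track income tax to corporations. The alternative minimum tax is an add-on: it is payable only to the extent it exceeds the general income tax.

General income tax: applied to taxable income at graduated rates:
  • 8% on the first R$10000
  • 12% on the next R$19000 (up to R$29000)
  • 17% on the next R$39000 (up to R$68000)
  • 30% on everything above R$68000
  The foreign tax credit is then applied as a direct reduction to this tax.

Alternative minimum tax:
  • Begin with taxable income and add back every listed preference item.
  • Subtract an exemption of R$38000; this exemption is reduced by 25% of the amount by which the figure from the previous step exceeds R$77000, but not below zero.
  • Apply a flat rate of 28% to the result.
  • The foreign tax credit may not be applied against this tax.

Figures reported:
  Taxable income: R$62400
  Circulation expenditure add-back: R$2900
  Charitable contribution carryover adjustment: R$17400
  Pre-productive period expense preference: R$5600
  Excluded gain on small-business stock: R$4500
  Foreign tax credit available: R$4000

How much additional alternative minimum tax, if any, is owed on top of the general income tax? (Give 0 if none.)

R$11692

General income tax:
  R$10000 × 8% = R$800
  R$19000 × 12% = R$2280
  R$33400 × 17% = R$5678
  → R$8758
  Less foreign tax credit R$4000 → R$4758

Alternative minimum tax:
  Adjusted income: R$62400 + R$2900 + R$17400 + R$5600 + R$4500 = R$92800
  Exemption: R$38000 − 25% × (R$92800 − R$77000) = R$38000 − R$3950 = R$34050
  Base: R$92800 − R$34050 = R$58750
  R$58750 × 28% = R$16450

Excess of alternative minimum tax over general income tax: R$16450 − R$4758 = R$11692.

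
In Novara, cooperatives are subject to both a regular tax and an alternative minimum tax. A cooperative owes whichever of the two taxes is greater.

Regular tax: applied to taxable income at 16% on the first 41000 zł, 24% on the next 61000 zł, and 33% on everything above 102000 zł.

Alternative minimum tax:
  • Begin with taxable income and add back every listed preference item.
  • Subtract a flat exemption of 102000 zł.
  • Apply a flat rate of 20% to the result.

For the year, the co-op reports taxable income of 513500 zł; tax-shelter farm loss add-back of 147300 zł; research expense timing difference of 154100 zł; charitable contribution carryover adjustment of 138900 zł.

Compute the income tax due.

170360 zł

Alternative minimum tax:
  Adjusted income: 513500 zł + 147300 zł + 154100 zł + 138900 zł = 953800 zł
  Less exemption 102000 zł → base 851800 zł
  851800 zł × 20% = 170360 zł

Regular tax:
  41000 zł × 16% = 6560 zł
  61000 zł × 24% = 14640 zł
  411500 zł × 33% = 135795 zł
  → 156995 zł

170360 zł > 156995 zł, so the alternative minimum tax is the binding amount.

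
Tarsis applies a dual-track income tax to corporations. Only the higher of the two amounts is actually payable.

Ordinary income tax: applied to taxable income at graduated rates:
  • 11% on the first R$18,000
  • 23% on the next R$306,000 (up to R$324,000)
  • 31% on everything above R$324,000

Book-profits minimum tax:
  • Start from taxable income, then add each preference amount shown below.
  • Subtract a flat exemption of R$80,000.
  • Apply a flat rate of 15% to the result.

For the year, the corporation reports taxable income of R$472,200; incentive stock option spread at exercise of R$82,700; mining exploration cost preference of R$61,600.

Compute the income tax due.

Ordinary income tax:
  R$18,000 × 11% = R$1,980
  R$306,000 × 23% = R$70,380
  R$148,200 × 31% = R$45,942
  → R$118,302

Book-profits minimum tax:
  Adjusted income: R$472,200 + R$82,700 + R$61,600 = R$616,500
  Less exemption R$80,000 → base R$536,500
  R$536,500 × 15% = R$80,475

R$118,302 > R$80,475, so the ordinary income tax governs.

R$118,302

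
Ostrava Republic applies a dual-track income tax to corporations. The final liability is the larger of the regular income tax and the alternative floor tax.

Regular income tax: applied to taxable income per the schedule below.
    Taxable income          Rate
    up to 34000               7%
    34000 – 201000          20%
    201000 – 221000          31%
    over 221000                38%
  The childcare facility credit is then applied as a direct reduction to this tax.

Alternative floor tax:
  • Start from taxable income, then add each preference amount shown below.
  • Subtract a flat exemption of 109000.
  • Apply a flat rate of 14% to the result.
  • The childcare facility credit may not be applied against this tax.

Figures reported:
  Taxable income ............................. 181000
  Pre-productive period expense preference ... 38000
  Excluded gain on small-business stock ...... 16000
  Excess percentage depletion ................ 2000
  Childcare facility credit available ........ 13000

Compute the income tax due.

Alternative floor tax:
  Adjusted income: 181000 + 38000 + 16000 + 2000 = 237000
  Less exemption 109000 → base 128000
  128000 × 14% = 17920

Regular income tax:
  34000 × 7% = 2380
  147000 × 20% = 29400
  → 31780
  Less childcare facility credit 13000 → 18780

18780 > 17920, so the regular income tax governs.

18780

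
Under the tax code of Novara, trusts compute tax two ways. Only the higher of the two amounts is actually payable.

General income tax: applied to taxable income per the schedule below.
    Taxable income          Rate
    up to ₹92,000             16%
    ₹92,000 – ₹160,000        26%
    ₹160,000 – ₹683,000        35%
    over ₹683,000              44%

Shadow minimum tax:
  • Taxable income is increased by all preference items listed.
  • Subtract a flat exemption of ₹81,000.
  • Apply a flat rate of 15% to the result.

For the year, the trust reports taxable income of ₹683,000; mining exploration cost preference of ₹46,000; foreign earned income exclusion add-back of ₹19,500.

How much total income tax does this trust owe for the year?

General income tax:
  ₹92,000 × 16% = ₹14,720
  ₹68,000 × 26% = ₹17,680
  ₹523,000 × 35% = ₹183,050
  → ₹215,450

Shadow minimum tax:
  Adjusted income: ₹683,000 + ₹46,000 + ₹19,500 = ₹748,500
  Less exemption ₹81,000 → base ₹667,500
  ₹667,500 × 15% = ₹100,125

₹215,450 > ₹100,125, so the general income tax governs.

₹215,450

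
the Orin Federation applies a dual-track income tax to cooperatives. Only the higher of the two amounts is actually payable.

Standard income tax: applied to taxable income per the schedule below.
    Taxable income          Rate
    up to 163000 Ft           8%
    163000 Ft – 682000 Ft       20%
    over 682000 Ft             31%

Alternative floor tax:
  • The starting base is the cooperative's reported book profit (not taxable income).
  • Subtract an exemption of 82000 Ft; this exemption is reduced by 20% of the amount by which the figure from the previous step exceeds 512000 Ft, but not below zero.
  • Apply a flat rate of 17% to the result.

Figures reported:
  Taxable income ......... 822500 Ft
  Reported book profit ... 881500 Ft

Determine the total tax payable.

Alternative floor tax:
  Base (reported book profit): 881500 Ft
  Exemption: 82000 Ft − 20% × (881500 Ft − 512000 Ft) = 82000 Ft − 73900 Ft = 8100 Ft
  Base: 881500 Ft − 8100 Ft = 873400 Ft
  873400 Ft × 17% = 148478 Ft

Standard income tax:
  163000 Ft × 8% = 13040 Ft
  519000 Ft × 20% = 103800 Ft
  140500 Ft × 31% = 43555 Ft
  → 160395 Ft

160395 Ft > 148478 Ft, so the standard income tax governs.

160395 Ft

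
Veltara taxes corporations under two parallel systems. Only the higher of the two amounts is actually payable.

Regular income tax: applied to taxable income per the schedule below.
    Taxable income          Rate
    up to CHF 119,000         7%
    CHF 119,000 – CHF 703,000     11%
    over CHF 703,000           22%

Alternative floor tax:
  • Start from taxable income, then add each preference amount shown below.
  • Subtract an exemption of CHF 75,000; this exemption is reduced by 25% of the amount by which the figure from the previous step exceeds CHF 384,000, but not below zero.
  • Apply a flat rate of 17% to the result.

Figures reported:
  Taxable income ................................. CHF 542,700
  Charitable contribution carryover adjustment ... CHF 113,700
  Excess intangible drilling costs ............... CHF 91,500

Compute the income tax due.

CHF 127,143

Regular income tax:
  CHF 119,000 × 7% = CHF 8,330
  CHF 423,700 × 11% = CHF 46,607
  → CHF 54,937

Alternative floor tax:
  Adjusted income: CHF 542,700 + CHF 113,700 + CHF 91,500 = CHF 747,900
  Exemption: 25% × (CHF 747,900 − CHF 384,000) = CHF 90,975 ≥ CHF 75,000, so the exemption is fully phased out
  Base: CHF 747,900 − CHF 0 = CHF 747,900
  CHF 747,900 × 17% = CHF 127,143

CHF 127,143 > CHF 54,937, so the alternative floor tax is the binding amount.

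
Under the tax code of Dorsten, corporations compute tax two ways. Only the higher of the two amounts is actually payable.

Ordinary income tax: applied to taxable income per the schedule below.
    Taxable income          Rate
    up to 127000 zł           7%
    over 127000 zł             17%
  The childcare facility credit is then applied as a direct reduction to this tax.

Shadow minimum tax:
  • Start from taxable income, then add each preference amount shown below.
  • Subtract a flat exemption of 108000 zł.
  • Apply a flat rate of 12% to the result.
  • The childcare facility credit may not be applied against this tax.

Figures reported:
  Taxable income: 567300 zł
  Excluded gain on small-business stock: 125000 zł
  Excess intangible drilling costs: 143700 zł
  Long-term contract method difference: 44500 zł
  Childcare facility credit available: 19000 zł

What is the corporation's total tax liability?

Shadow minimum tax:
  Adjusted income: 567300 zł + 125000 zł + 143700 zł + 44500 zł = 880500 zł
  Less exemption 108000 zł → base 772500 zł
  772500 zł × 12% = 92700 zł

Ordinary income tax:
  127000 zł × 7% = 8890 zł
  440300 zł × 17% = 74851 zł
  → 83741 zł
  Less childcare facility credit 19000 zł → 64741 zł

92700 zł > 64741 zł, so the shadow minimum tax is the binding amount.

92700 zł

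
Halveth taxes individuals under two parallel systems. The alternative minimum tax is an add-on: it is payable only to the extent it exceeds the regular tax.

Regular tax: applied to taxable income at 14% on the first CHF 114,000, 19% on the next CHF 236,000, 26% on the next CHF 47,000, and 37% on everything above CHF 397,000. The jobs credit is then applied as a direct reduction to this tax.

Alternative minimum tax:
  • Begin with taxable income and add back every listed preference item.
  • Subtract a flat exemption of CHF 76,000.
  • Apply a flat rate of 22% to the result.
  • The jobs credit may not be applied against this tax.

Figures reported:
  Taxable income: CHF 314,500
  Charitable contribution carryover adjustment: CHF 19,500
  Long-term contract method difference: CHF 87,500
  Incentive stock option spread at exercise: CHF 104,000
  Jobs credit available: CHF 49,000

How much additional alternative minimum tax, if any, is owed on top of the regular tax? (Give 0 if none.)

Regular tax:
  CHF 114,000 × 14% = CHF 15,960
  CHF 200,500 × 19% = CHF 38,095
  → CHF 54,055
  Less jobs credit CHF 49,000 → CHF 5,055

Alternative minimum tax:
  Adjusted income: CHF 314,500 + CHF 19,500 + CHF 87,500 + CHF 104,000 = CHF 525,500
  Less exemption CHF 76,000 → base CHF 449,500
  CHF 449,500 × 22% = CHF 98,890

Excess of alternative minimum tax over regular tax: CHF 98,890 − CHF 5,055 = CHF 93,835.

CHF 93,835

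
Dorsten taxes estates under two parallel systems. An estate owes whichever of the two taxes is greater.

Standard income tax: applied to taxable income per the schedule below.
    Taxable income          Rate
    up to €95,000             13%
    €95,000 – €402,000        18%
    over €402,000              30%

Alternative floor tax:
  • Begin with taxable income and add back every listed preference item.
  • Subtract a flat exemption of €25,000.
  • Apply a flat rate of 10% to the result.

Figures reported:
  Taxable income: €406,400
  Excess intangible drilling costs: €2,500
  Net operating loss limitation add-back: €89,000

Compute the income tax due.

€68,930

Alternative floor tax:
  Adjusted income: €406,400 + €2,500 + €89,000 = €497,900
  Less exemption €25,000 → base €472,900
  €472,900 × 10% = €47,290

Standard income tax:
  €95,000 × 13% = €12,350
  €307,000 × 18% = €55,260
  €4,400 × 30% = €1,320
  → €68,930

€68,930 > €47,290, so the standard income tax governs.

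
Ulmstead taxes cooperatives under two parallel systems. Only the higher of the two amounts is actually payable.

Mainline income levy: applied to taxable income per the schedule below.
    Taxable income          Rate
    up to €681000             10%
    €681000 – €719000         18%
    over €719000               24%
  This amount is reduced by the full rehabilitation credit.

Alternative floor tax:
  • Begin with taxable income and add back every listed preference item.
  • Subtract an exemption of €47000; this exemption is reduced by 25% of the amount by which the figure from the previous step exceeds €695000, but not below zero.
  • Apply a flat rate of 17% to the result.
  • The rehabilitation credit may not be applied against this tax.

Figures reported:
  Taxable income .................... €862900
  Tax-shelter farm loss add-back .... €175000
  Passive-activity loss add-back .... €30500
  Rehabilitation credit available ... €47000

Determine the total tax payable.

€181628

Mainline income levy:
  €681000 × 10% = €68100
  €38000 × 18% = €6840
  €143900 × 24% = €34536
  → €109476
  Less rehabilitation credit €47000 → €62476

Alternative floor tax:
  Adjusted income: €862900 + €175000 + €30500 = €1068400
  Exemption: 25% × (€1068400 − €695000) = €93350 ≥ €47000, so the exemption is fully phased out
  Base: €1068400 − €0 = €1068400
  €1068400 × 17% = €181628

€181628 > €62476, so the alternative floor tax is the binding amount.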